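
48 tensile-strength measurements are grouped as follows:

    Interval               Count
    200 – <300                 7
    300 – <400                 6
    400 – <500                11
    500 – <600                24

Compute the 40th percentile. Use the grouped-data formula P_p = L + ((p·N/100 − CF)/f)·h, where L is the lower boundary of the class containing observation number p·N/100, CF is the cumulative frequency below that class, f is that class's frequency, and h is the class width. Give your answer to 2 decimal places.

N = 48; target position k = 40/100 · 48 = 19.2.
Cumulative frequencies: 7, 13, 24, 48.
Observation 19.2 falls in the class 400 – <500.
L = 400, CF = 13, f = 11, h = 100.
P40 = 400 + ((19.2 − 13)/11)·100 = 400 + 56.3636 = 456.364.

456.36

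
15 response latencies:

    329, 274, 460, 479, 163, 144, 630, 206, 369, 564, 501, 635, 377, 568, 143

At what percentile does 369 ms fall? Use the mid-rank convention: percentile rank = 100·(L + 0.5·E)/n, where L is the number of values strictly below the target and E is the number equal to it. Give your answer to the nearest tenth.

Sorted: 143, 144, 163, 206, 274, 329, 369, 377, 460, 479, 501, 564, 568, 630, 635.
Count below 369: L = 6; count equal: E = 1; n = 15.
Percentile rank = 100·(6 + 0.5·1)/15 = 100·6.5/15 = 43.33.

43.3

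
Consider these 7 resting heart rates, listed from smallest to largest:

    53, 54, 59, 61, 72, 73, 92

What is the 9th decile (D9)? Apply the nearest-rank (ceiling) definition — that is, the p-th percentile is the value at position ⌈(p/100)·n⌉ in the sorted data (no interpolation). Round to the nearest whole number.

n = 7.
Position = ⌈90/100 · 7⌉ = ⌈6.3⌉ = 7.
The value at rank 7 is 92.

92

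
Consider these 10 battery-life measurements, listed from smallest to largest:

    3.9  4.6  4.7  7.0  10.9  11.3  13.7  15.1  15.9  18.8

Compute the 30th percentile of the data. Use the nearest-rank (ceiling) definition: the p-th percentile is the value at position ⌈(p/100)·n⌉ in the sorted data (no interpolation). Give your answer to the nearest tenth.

n = 10.
Position = ⌈30/100 · 10⌉ = ⌈3⌉ = 3.
The value at rank 3 is 4.7.

4.7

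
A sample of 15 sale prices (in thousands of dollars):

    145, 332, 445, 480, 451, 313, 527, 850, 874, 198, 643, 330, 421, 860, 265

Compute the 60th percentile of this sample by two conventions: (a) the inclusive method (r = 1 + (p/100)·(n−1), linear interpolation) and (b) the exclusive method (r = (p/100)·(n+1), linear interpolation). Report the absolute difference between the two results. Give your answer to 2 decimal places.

5.80

Sorted: 145, 198, 265, 313, 330, 332, 421, 445, 451, 480, 527, 643, 850, 860, 874.
n = 15.
(a) r = 9.4; between ranks 9 (451) and 10 (480): 462.6.
(b) r = 9.6; between ranks 9 (451) and 10 (480): 468.4.
|462.6 − 468.4| = 5.8.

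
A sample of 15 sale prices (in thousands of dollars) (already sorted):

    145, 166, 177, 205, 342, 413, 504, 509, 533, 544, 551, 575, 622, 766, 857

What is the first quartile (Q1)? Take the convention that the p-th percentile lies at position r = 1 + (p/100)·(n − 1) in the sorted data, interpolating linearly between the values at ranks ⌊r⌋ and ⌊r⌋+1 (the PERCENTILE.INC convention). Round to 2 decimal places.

273.50

n = 15.
r = 1 + (25/100)·(15 − 1) = 1 + 3.5 = 4.5.
Rank 4 is 205 and rank 5 is 342.
Interpolate: 205 + 0.5·(342 − 205) = 205 + 0.5·137 = 273.5.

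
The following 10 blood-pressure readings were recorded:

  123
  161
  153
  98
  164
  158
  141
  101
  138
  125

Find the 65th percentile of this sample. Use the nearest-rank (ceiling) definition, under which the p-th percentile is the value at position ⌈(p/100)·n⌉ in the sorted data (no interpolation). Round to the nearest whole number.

Sorted: 98, 101, 123, 125, 138, 141, 153, 158, 161, 164.
n = 10.
Position = ⌈65/100 · 10⌉ = ⌈6.5⌉ = 7.
The value at rank 7 is 153.

153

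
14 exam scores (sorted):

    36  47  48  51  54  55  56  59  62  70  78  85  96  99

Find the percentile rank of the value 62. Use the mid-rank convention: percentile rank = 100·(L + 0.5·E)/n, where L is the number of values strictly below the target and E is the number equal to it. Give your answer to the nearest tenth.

Count below 62: L = 8; count equal: E = 1; n = 14.
Percentile rank = 100·(8 + 0.5·1)/14 = 100·8.5/14 = 60.71.

60.7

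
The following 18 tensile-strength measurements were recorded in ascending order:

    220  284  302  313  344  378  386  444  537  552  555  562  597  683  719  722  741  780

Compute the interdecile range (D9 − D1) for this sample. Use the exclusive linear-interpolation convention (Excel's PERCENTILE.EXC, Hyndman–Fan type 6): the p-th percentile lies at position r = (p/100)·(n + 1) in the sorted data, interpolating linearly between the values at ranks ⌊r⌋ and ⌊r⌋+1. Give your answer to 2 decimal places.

467.30

n = 18.
P10: r = 1.9; ranks 1–2 are 220, 284; interpolating gives 277.6.
P90: r = 17.1; ranks 17–18 are 741, 780; interpolating gives 744.9.
Difference: 744.9 − 277.6 = 467.3.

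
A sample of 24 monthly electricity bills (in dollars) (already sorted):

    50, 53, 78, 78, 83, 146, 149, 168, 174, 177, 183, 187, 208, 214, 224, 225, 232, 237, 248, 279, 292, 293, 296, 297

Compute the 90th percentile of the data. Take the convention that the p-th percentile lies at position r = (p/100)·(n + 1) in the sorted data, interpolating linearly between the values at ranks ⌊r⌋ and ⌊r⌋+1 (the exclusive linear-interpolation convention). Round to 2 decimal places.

294.50

n = 24.
r = (90/100)·(24 + 1) = 22.5.
Rank 22 is 293 and rank 23 is 296.
Interpolate: 293 + 0.5·(296 − 293) = 293 + 0.5·3 = 294.5.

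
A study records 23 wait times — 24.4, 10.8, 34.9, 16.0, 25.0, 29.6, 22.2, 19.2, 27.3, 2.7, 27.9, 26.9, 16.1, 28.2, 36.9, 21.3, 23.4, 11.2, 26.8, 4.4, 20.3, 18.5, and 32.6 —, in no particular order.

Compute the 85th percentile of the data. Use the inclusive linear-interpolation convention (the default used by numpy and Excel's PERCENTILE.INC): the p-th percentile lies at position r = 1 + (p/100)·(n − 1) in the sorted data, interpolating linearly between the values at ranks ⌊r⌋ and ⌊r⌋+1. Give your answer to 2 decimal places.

29.18

Sorted: 2.7, 4.4, 10.8, 11.2, 16.0, 16.1, 18.5, 19.2, 20.3, 21.3, 22.2, 23.4, 24.4, 25.0, 26.8, 26.9, 27.3, 27.9, 28.2, 29.6, 32.6, 34.9, 36.9.
n = 23.
r = 1 + (85/100)·(23 − 1) = 1 + 18.7 = 19.7.
Rank 19 is 28.2 and rank 20 is 29.6.
Interpolate: 28.2 + 0.7·(29.6 − 28.2) = 28.2 + 0.7·1.4 = 29.18.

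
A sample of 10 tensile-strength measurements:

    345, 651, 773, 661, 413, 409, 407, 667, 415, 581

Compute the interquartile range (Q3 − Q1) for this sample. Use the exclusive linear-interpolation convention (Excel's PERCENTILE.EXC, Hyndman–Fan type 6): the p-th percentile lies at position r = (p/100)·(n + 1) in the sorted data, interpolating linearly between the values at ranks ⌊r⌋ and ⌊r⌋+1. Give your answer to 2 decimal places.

254.00

Sorted: 345, 407, 409, 413, 415, 581, 651, 661, 667, 773.
n = 10.
P25: r = 2.75; ranks 2–3 are 407, 409; interpolating gives 408.5.
P75: r = 8.25; ranks 8–9 are 661, 667; interpolating gives 662.5.
Difference: 662.5 − 408.5 = 254.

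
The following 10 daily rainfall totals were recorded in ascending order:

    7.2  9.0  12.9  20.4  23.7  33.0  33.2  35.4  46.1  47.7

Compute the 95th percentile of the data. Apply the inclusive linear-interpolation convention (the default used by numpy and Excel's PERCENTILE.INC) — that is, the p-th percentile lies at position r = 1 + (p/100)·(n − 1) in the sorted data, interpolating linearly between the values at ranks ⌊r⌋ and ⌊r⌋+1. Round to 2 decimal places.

46.98

n = 10.
r = 1 + (95/100)·(10 − 1) = 1 + 8.55 = 9.55.
Rank 9 is 46.1 and rank 10 is 47.7.
Interpolate: 46.1 + 0.55·(47.7 − 46.1) = 46.1 + 0.55·1.6 = 46.98.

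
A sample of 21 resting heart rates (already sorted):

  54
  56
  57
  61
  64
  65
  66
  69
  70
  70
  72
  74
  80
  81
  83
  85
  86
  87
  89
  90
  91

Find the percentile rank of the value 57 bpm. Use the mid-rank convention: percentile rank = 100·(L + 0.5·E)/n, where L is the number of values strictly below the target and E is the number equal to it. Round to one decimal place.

11.9

Count below 57: L = 2; count equal: E = 1; n = 21.
Percentile rank = 100·(2 + 0.5·1)/21 = 100·2.5/21 = 11.9.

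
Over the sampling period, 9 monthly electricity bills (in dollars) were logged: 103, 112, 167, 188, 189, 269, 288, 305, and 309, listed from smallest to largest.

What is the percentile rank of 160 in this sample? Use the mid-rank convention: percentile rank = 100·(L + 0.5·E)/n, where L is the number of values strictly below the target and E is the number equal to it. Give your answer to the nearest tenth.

Count below 160: L = 2; count equal: E = 0; n = 9.
Percentile rank = 100·(2 + 0.5·0)/9 = 100·2/9 = 22.22.

22.2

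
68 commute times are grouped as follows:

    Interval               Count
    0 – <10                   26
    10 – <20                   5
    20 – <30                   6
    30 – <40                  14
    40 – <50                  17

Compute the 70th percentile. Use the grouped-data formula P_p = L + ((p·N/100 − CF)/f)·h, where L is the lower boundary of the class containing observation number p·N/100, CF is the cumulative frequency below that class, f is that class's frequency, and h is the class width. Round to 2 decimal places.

37.57

N = 68; target position k = 70/100 · 68 = 47.6.
Cumulative frequencies: 26, 31, 37, 51, 68.
Observation 47.6 falls in the class 30 – <40.
L = 30, CF = 37, f = 14, h = 10.
P70 = 30 + ((47.6 − 37)/14)·10 = 30 + 7.57143 = 37.5714.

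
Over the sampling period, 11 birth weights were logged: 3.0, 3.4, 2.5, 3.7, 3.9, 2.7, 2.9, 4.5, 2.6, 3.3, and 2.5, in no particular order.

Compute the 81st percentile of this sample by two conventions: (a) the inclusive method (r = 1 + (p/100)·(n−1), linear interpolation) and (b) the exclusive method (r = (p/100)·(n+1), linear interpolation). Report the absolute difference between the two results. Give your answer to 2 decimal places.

Sorted: 2.5, 2.5, 2.6, 2.7, 2.9, 3.0, 3.3, 3.4, 3.7, 3.9, 4.5.
n = 11.
(a) r = 9.1; between ranks 9 (3.7) and 10 (3.9): 3.72.
(b) r = 9.72; between ranks 9 (3.7) and 10 (3.9): 3.844.
|3.72 − 3.844| = 0.124.

0.12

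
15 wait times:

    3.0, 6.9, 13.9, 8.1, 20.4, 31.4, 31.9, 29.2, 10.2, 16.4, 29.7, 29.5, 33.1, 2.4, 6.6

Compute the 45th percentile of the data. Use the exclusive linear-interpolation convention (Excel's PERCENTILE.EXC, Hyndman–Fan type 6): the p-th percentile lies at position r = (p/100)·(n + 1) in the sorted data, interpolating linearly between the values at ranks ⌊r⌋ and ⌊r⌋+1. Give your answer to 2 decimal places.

14.40

Sorted: 2.4, 3.0, 6.6, 6.9, 8.1, 10.2, 13.9, 16.4, 20.4, 29.2, 29.5, 29.7, 31.4, 31.9, 33.1.
n = 15.
r = (45/100)·(15 + 1) = 7.2.
Rank 7 is 13.9 and rank 8 is 16.4.
Interpolate: 13.9 + 0.2·(16.4 − 13.9) = 13.9 + 0.2·2.5 = 14.4.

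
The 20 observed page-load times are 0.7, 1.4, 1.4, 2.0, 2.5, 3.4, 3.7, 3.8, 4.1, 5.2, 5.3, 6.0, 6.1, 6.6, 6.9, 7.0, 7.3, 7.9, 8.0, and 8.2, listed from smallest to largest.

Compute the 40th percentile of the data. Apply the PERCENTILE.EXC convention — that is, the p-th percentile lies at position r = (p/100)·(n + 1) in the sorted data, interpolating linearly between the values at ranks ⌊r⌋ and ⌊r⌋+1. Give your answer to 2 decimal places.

n = 20.
r = (40/100)·(20 + 1) = 8.4.
Rank 8 is 3.8 and rank 9 is 4.1.
Interpolate: 3.8 + 0.4·(4.1 − 3.8) = 3.8 + 0.4·0.3 = 3.92.

3.92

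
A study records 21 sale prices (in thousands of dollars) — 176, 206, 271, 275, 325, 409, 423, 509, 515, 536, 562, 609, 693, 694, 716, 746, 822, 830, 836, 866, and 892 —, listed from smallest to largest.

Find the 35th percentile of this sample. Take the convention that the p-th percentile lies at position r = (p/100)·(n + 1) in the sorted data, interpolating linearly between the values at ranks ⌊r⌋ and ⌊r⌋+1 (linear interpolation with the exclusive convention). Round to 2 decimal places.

483.20

n = 21.
r = (35/100)·(21 + 1) = 7.7.
Rank 7 is 423 and rank 8 is 509.
Interpolate: 423 + 0.7·(509 − 423) = 423 + 0.7·86 = 483.2.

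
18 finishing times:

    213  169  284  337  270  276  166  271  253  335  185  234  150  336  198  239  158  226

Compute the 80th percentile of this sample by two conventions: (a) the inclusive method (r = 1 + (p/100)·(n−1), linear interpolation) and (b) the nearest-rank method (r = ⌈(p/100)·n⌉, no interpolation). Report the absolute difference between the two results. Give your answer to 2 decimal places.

3.20

Sorted: 150, 158, 166, 169, 185, 198, 213, 226, 234, 239, 253, 270, 271, 276, 284, 335, 336, 337.
n = 18.
(a) r = 14.6; between ranks 14 (276) and 15 (284): 280.8.
(b) the nearest-rank method: rank 15 → 284.
|280.8 − 284| = 3.2.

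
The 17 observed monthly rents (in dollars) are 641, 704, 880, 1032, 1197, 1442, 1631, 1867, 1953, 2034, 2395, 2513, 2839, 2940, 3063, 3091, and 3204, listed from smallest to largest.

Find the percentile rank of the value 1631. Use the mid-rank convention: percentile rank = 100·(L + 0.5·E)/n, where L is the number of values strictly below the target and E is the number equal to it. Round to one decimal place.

38.2

Count below 1631: L = 6; count equal: E = 1; n = 17.
Percentile rank = 100·(6 + 0.5·1)/17 = 100·6.5/17 = 38.24.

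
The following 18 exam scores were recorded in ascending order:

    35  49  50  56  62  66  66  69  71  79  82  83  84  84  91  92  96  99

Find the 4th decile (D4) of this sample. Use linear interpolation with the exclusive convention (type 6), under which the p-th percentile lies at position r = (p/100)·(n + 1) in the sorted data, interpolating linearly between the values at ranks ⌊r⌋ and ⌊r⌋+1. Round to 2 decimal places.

n = 18.
r = (40/100)·(18 + 1) = 7.6.
Rank 7 is 66 and rank 8 is 69.
Interpolate: 66 + 0.6·(69 − 66) = 66 + 0.6·3 = 67.8.

67.80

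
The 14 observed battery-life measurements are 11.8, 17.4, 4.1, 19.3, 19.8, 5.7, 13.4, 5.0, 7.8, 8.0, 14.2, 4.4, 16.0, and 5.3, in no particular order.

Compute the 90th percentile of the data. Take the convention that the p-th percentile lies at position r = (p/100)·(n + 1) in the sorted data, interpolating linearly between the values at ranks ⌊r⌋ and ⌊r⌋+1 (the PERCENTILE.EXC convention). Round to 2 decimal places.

19.55

Sorted: 4.1, 4.4, 5.0, 5.3, 5.7, 7.8, 8.0, 11.8, 13.4, 14.2, 16.0, 17.4, 19.3, 19.8.
n = 14.
r = (90/100)·(14 + 1) = 13.5.
Rank 13 is 19.3 and rank 14 is 19.8.
Interpolate: 19.3 + 0.5·(19.8 − 19.3) = 19.3 + 0.5·0.5 = 19.55.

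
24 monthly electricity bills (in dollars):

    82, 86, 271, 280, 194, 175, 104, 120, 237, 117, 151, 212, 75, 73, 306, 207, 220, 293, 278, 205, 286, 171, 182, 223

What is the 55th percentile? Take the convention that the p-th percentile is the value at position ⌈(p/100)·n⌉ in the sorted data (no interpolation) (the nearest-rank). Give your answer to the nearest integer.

Sorted: 73, 75, 82, 86, 104, 117, 120, 151, 171, 175, 182, 194, 205, 207, 212, 220, 223, 237, 271, 278, 280, 286, 293, 306.
n = 24.
Position = ⌈55/100 · 24⌉ = ⌈13.2⌉ = 14.
The value at rank 14 is 207.

207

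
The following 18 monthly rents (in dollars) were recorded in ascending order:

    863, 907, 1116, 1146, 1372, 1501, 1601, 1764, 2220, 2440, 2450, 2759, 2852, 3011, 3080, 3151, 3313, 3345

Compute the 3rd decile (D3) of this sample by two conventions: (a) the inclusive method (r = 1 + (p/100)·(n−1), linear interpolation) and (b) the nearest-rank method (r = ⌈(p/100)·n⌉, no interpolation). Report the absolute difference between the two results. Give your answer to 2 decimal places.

10.00

n = 18.
(a) r = 6.1; between ranks 6 (1501) and 7 (1601): 1511.
(b) the nearest-rank method: rank 6 → 1501.
|1511 − 1501| = 10.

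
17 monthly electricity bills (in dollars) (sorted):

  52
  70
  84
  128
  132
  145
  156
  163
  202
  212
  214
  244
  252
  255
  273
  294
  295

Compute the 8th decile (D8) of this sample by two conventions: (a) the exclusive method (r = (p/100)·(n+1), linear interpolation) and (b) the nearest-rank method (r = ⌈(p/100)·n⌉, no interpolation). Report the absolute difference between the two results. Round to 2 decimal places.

7.20

n = 17.
(a) r = 14.4; between ranks 14 (255) and 15 (273): 262.2.
(b) the nearest-rank method: rank 14 → 255.
|262.2 − 255| = 7.2.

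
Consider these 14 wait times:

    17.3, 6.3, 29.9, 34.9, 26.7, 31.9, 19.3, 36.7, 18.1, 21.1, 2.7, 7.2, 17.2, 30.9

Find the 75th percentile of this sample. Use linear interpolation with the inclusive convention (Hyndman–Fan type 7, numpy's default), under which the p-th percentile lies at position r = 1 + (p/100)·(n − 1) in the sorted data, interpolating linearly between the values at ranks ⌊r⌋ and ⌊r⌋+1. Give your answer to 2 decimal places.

Sorted: 2.7, 6.3, 7.2, 17.2, 17.3, 18.1, 19.3, 21.1, 26.7, 29.9, 30.9, 31.9, 34.9, 36.7.
n = 14.
r = 1 + (75/100)·(14 − 1) = 1 + 9.75 = 10.75.
Rank 10 is 29.9 and rank 11 is 30.9.
Interpolate: 29.9 + 0.75·(30.9 − 29.9) = 29.9 + 0.75·1 = 30.65.

30.65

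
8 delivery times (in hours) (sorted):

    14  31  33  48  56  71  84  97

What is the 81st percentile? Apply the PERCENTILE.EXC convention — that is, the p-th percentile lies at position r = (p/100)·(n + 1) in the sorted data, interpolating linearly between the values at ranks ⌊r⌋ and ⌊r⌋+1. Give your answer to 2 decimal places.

87.77

n = 8.
r = (81/100)·(8 + 1) = 7.29.
Rank 7 is 84 and rank 8 is 97.
Interpolate: 84 + 0.29·(97 − 84) = 84 + 0.29·13 = 87.77.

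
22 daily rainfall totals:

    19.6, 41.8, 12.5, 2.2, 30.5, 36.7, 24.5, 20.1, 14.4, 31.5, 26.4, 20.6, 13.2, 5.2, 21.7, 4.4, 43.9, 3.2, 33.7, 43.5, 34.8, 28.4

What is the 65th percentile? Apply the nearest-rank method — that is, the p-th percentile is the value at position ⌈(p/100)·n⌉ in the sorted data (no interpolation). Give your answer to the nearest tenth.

30.5

Sorted: 2.2, 3.2, 4.4, 5.2, 12.5, 13.2, 14.4, 19.6, 20.1, 20.6, 21.7, 24.5, 26.4, 28.4, 30.5, 31.5, 33.7, 34.8, 36.7, 41.8, 43.5, 43.9.
n = 22.
Position = ⌈65/100 · 22⌉ = ⌈14.3⌉ = 15.
The value at rank 15 is 30.5.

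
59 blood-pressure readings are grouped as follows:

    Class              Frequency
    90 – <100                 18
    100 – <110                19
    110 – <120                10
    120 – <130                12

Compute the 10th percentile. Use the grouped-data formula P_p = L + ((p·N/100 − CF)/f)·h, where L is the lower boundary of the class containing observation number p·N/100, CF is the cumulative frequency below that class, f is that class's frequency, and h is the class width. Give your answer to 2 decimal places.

93.28

N = 59; target position k = 10/100 · 59 = 5.9.
Cumulative frequencies: 18, 37, 47, 59.
Observation 5.9 falls in the class 90 – <100.
L = 90, CF = 0, f = 18, h = 10.
P10 = 90 + ((5.9 − 0)/18)·10 = 90 + 3.27778 = 93.2778.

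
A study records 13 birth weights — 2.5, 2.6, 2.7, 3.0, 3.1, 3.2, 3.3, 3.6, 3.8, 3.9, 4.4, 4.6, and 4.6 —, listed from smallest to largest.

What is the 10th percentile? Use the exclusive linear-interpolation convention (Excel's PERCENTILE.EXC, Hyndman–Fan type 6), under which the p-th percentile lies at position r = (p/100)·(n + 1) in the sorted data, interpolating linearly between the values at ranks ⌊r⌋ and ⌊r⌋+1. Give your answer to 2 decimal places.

n = 13.
r = (10/100)·(13 + 1) = 1.4.
Rank 1 is 2.5 and rank 2 is 2.6.
Interpolate: 2.5 + 0.4·(2.6 − 2.5) = 2.5 + 0.4·0.1 = 2.54.

2.54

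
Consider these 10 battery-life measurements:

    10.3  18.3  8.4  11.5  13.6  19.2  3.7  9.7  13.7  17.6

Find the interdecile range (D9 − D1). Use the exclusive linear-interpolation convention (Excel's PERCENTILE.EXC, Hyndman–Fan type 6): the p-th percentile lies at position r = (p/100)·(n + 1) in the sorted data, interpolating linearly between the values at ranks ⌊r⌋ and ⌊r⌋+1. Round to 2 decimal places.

14.94

Sorted: 3.7, 8.4, 9.7, 10.3, 11.5, 13.6, 13.7, 17.6, 18.3, 19.2.
n = 10.
P10: r = 1.1; ranks 1–2 are 3.7, 8.4; interpolating gives 4.17.
P90: r = 9.9; ranks 9–10 are 18.3, 19.2; interpolating gives 19.11.
Difference: 19.11 − 4.17 = 14.94.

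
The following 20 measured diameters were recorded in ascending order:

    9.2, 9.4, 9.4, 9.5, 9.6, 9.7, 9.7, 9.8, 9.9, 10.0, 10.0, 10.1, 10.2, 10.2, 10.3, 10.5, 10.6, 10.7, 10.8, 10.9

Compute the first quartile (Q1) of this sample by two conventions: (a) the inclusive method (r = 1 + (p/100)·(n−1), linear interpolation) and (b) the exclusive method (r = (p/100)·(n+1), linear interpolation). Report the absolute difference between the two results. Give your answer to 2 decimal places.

0.05

n = 20.
(a) r = 5.75; between ranks 5 (9.6) and 6 (9.7): 9.675.
(b) r = 5.25; between ranks 5 (9.6) and 6 (9.7): 9.625.
|9.675 − 9.625| = 0.05.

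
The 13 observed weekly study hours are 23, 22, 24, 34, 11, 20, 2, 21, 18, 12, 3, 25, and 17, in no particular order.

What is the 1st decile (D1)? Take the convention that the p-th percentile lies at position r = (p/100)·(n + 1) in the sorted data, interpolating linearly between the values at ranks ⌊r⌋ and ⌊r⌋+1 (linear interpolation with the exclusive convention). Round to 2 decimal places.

Sorted: 2, 3, 11, 12, 17, 18, 20, 21, 22, 23, 24, 25, 34.
n = 13.
r = (10/100)·(13 + 1) = 1.4.
Rank 1 is 2 and rank 2 is 3.
Interpolate: 2 + 0.4·(3 − 2) = 2 + 0.4·1 = 2.4.

2.40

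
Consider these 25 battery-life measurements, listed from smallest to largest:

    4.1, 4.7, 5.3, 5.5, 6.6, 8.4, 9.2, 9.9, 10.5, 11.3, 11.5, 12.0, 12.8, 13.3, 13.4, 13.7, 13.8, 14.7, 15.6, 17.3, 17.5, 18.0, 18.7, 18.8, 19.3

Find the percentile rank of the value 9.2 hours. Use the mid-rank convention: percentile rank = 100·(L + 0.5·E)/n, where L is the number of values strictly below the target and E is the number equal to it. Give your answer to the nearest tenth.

26.0

Count below 9.2: L = 6; count equal: E = 1; n = 25.
Percentile rank = 100·(6 + 0.5·1)/25 = 100·6.5/25 = 26.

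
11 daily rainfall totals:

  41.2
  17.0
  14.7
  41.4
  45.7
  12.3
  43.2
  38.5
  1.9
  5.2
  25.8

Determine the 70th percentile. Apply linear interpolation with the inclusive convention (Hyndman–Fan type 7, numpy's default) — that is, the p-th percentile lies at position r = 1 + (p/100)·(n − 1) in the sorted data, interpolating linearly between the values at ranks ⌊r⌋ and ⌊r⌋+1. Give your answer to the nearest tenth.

Sorted: 1.9, 5.2, 12.3, 14.7, 17.0, 25.8, 38.5, 41.2, 41.4, 43.2, 45.7.
n = 11.
r = 1 + (70/100)·(11 − 1) = 1 + 7 = 8.
r is an integer, so P70 is the value at rank 8: 41.2.

41.2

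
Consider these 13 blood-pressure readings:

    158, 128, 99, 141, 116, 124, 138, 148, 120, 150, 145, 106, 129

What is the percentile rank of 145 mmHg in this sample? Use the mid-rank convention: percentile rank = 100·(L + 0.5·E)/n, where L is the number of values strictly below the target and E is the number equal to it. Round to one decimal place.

Sorted: 99, 106, 116, 120, 124, 128, 129, 138, 141, 145, 148, 150, 158.
Count below 145: L = 9; count equal: E = 1; n = 13.
Percentile rank = 100·(9 + 0.5·1)/13 = 100·9.5/13 = 73.08.

73.1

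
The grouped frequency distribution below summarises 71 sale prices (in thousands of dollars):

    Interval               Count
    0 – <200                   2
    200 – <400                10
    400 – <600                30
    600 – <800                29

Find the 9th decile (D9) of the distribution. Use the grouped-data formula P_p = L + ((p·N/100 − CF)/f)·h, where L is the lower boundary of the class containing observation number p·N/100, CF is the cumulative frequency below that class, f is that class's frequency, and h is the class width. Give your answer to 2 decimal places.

N = 71; target position k = 90/100 · 71 = 63.9.
Cumulative frequencies: 2, 12, 42, 71.
Observation 63.9 falls in the class 600 – <800.
L = 600, CF = 42, f = 29, h = 200.
P90 = 600 + ((63.9 − 42)/29)·200 = 600 + 151.034 = 751.034.

751.03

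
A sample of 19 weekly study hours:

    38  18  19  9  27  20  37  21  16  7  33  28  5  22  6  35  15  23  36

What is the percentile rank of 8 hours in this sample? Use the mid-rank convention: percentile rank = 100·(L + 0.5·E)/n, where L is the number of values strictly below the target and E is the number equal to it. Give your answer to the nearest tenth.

15.8

Sorted: 5, 6, 7, 9, 15, 16, 18, 19, 20, 21, 22, 23, 27, 28, 33, 35, 36, 37, 38.
Count below 8: L = 3; count equal: E = 0; n = 19.
Percentile rank = 100·(3 + 0.5·0)/19 = 100·3/19 = 15.79.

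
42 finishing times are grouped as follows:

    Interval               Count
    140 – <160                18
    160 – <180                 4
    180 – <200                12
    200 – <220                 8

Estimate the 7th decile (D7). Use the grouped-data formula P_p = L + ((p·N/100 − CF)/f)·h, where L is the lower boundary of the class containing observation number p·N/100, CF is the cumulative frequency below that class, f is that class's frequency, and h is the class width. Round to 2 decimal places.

N = 42; target position k = 70/100 · 42 = 29.4.
Cumulative frequencies: 18, 22, 34, 42.
Observation 29.4 falls in the class 180 – <200.
L = 180, CF = 22, f = 12, h = 20.
P70 = 180 + ((29.4 − 22)/12)·20 = 180 + 12.3333 = 192.333.

192.33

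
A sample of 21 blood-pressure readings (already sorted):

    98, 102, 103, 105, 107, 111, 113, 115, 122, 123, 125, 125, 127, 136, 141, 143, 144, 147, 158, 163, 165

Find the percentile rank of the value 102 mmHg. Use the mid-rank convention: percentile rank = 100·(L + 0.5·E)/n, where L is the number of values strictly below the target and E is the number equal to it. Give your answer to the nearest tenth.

Count below 102: L = 1; count equal: E = 1; n = 21.
Percentile rank = 100·(1 + 0.5·1)/21 = 100·1.5/21 = 7.143.

7.1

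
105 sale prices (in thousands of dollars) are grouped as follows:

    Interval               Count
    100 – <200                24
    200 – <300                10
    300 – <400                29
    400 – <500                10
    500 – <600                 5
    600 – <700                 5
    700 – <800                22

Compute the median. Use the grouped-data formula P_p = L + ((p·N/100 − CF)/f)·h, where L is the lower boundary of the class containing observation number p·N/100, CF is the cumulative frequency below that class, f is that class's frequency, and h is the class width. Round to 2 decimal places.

N = 105; target position k = 50/100 · 105 = 52.5.
Cumulative frequencies: 24, 34, 63, 73, 78, 83, 105.
Observation 52.5 falls in the class 300 – <400.
L = 300, CF = 34, f = 29, h = 100.
P50 = 300 + ((52.5 − 34)/29)·100 = 300 + 63.7931 = 363.793.

363.79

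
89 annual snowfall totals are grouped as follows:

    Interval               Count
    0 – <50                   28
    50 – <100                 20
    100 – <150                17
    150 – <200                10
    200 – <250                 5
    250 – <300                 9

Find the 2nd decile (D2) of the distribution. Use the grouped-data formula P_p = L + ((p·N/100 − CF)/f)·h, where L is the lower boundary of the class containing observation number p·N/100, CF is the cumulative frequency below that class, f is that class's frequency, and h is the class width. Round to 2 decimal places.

N = 89; target position k = 20/100 · 89 = 17.8.
Cumulative frequencies: 28, 48, 65, 75, 80, 89.
Observation 17.8 falls in the class 0 – <50.
L = 0, CF = 0, f = 28, h = 50.
P20 = 0 + ((17.8 − 0)/28)·50 = 0 + 31.7857 = 31.7857.

31.79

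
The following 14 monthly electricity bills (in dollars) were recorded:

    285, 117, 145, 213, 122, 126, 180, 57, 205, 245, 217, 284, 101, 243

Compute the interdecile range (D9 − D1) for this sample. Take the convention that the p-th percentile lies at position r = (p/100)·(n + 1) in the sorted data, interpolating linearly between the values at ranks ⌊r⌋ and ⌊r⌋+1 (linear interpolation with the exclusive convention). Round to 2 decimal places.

205.50

Sorted: 57, 101, 117, 122, 126, 145, 180, 205, 213, 217, 243, 245, 284, 285.
n = 14.
P10: r = 1.5; ranks 1–2 are 57, 101; interpolating gives 79.
P90: r = 13.5; ranks 13–14 are 284, 285; interpolating gives 284.5.
Difference: 284.5 − 79 = 205.5.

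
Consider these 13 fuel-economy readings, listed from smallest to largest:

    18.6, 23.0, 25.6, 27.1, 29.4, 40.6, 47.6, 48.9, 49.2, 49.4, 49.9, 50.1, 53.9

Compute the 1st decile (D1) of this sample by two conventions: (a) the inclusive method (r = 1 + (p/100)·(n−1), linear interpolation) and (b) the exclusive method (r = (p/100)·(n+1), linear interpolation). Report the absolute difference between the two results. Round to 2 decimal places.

3.16

n = 13.
(a) r = 2.2; between ranks 2 (23.0) and 3 (25.6): 23.52.
(b) r = 1.4; between ranks 1 (18.6) and 2 (23.0): 20.36.
|23.52 − 20.36| = 3.16.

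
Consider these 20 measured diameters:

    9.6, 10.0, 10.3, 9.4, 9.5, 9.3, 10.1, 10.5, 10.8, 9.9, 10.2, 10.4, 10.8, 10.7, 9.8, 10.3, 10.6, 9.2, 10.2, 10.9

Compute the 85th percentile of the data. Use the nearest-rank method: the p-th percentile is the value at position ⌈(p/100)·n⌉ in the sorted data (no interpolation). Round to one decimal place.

10.7

Sorted: 9.2, 9.3, 9.4, 9.5, 9.6, 9.8, 9.9, 10.0, 10.1, 10.2, 10.2, 10.3, 10.3, 10.4, 10.5, 10.6, 10.7, 10.8, 10.8, 10.9.
n = 20.
Position = ⌈85/100 · 20⌉ = ⌈17⌉ = 17.
The value at rank 17 is 10.7.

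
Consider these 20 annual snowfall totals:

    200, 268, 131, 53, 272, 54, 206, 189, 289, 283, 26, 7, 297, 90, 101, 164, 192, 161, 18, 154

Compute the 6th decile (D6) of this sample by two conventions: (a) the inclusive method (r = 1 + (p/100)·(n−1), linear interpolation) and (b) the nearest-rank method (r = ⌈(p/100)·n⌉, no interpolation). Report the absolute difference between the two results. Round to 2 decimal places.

1.20

Sorted: 7, 18, 26, 53, 54, 90, 101, 131, 154, 161, 164, 189, 192, 200, 206, 268, 272, 283, 289, 297.
n = 20.
(a) r = 12.4; between ranks 12 (189) and 13 (192): 190.2.
(b) the nearest-rank method: rank 12 → 189.
|190.2 − 189| = 1.2.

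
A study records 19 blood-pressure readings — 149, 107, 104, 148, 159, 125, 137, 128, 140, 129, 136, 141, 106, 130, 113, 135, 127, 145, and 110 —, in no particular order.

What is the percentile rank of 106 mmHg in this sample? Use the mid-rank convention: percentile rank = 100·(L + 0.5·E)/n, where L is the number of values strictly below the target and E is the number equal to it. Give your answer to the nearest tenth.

7.9

Sorted: 104, 106, 107, 110, 113, 125, 127, 128, 129, 130, 135, 136, 137, 140, 141, 145, 148, 149, 159.
Count below 106: L = 1; count equal: E = 1; n = 19.
Percentile rank = 100·(1 + 0.5·1)/19 = 100·1.5/19 = 7.895.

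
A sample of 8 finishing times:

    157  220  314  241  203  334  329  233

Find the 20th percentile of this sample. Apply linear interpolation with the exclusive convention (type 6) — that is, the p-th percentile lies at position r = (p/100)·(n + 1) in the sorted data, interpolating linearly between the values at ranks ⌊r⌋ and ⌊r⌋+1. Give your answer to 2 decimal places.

Sorted: 157, 203, 220, 233, 241, 314, 329, 334.
n = 8.
r = (20/100)·(8 + 1) = 1.8.
Rank 1 is 157 and rank 2 is 203.
Interpolate: 157 + 0.8·(203 − 157) = 157 + 0.8·46 = 193.8.

193.80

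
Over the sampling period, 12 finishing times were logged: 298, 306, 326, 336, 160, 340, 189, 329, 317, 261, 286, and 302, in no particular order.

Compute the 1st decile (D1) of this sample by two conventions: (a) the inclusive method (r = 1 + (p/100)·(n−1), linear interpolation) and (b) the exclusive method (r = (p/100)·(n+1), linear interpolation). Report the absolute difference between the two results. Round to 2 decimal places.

Sorted: 160, 189, 261, 286, 298, 302, 306, 317, 326, 329, 336, 340.
n = 12.
(a) r = 2.1; between ranks 2 (189) and 3 (261): 196.2.
(b) r = 1.3; between ranks 1 (160) and 2 (189): 168.7.
|196.2 − 168.7| = 27.5.

27.50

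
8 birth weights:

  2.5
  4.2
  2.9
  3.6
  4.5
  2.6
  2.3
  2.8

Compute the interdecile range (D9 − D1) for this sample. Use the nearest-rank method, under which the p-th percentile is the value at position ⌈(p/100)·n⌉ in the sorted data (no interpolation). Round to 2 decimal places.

2.20

Sorted: 2.3, 2.5, 2.6, 2.8, 2.9, 3.6, 4.2, 4.5.
n = 8.
P10: rank ⌈10/100·8⌉ = 1 → 2.3.
P90: rank ⌈90/100·8⌉ = 8 → 4.5.
Difference: 4.5 − 2.3 = 2.2.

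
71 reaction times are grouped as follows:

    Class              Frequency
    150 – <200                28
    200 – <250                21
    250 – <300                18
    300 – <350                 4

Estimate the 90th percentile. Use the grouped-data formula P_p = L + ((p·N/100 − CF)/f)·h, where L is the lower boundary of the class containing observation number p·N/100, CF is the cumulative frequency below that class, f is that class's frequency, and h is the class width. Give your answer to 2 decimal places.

N = 71; target position k = 90/100 · 71 = 63.9.
Cumulative frequencies: 28, 49, 67, 71.
Observation 63.9 falls in the class 250 – <300.
L = 250, CF = 49, f = 18, h = 50.
P90 = 250 + ((63.9 − 49)/18)·50 = 250 + 41.3889 = 291.389.

291.39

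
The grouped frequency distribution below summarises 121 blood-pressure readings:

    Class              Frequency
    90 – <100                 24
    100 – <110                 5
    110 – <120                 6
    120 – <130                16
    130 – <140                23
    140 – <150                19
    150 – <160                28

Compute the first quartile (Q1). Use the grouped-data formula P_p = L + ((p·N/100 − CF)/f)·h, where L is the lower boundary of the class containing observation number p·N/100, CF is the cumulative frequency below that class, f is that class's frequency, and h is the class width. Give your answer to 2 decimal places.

N = 121; target position k = 25/100 · 121 = 30.25.
Cumulative frequencies: 24, 29, 35, 51, 74, 93, 121.
Observation 30.25 falls in the class 110 – <120.
L = 110, CF = 29, f = 6, h = 10.
P25 = 110 + ((30.25 − 29)/6)·10 = 110 + 2.08333 = 112.083.

112.08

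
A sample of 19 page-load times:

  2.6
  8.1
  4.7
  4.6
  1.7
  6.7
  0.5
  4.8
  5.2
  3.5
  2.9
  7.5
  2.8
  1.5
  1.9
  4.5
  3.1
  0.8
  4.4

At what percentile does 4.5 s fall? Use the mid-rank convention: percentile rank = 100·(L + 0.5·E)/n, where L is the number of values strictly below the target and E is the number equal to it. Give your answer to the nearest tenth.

60.5

Sorted: 0.5, 0.8, 1.5, 1.7, 1.9, 2.6, 2.8, 2.9, 3.1, 3.5, 4.4, 4.5, 4.6, 4.7, 4.8, 5.2, 6.7, 7.5, 8.1.
Count below 4.5: L = 11; count equal: E = 1; n = 19.
Percentile rank = 100·(11 + 0.5·1)/19 = 100·11.5/19 = 60.53.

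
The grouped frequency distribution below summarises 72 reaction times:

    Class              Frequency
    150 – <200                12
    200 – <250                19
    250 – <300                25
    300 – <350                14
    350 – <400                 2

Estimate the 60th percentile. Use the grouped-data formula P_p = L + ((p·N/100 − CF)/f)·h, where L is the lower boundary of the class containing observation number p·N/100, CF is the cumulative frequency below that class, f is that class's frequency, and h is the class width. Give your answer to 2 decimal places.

274.40

N = 72; target position k = 60/100 · 72 = 43.2.
Cumulative frequencies: 12, 31, 56, 70, 72.
Observation 43.2 falls in the class 250 – <300.
L = 250, CF = 31, f = 25, h = 50.
P60 = 250 + ((43.2 − 31)/25)·50 = 250 + 24.4 = 274.4.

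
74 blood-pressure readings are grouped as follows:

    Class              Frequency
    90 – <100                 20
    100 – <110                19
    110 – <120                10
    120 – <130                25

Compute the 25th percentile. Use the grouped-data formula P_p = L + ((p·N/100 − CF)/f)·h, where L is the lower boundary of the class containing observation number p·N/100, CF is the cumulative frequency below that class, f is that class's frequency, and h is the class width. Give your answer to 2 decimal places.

N = 74; target position k = 25/100 · 74 = 18.5.
Cumulative frequencies: 20, 39, 49, 74.
Observation 18.5 falls in the class 90 – <100.
L = 90, CF = 0, f = 20, h = 10.
P25 = 90 + ((18.5 − 0)/20)·10 = 90 + 9.25 = 99.25.

99.25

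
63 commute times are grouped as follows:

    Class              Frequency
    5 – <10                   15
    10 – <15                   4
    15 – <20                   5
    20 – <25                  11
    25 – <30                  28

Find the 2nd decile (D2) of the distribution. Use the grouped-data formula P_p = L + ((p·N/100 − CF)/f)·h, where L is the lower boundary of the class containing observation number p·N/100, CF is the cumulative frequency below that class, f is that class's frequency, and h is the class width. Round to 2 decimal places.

N = 63; target position k = 20/100 · 63 = 12.6.
Cumulative frequencies: 15, 19, 24, 35, 63.
Observation 12.6 falls in the class 5 – <10.
L = 5, CF = 0, f = 15, h = 5.
P20 = 5 + ((12.6 − 0)/15)·5 = 5 + 4.2 = 9.2.

9.20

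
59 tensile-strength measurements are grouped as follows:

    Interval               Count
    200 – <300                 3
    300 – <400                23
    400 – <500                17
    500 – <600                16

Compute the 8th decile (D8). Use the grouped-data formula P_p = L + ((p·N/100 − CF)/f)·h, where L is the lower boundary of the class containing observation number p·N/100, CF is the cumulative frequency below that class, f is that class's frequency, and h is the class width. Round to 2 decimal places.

N = 59; target position k = 80/100 · 59 = 47.2.
Cumulative frequencies: 3, 26, 43, 59.
Observation 47.2 falls in the class 500 – <600.
L = 500, CF = 43, f = 16, h = 100.
P80 = 500 + ((47.2 − 43)/16)·100 = 500 + 26.25 = 526.25.

526.25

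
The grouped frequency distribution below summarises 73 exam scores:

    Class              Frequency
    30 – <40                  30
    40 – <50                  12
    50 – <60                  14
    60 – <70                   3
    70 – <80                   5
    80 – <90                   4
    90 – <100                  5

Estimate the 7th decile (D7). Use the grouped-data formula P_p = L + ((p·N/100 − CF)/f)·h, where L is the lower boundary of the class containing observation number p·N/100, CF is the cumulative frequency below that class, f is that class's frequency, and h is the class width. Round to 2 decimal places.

N = 73; target position k = 70/100 · 73 = 51.1.
Cumulative frequencies: 30, 42, 56, 59, 64, 68, 73.
Observation 51.1 falls in the class 50 – <60.
L = 50, CF = 42, f = 14, h = 10.
P70 = 50 + ((51.1 − 42)/14)·10 = 50 + 6.5 = 56.5.

56.50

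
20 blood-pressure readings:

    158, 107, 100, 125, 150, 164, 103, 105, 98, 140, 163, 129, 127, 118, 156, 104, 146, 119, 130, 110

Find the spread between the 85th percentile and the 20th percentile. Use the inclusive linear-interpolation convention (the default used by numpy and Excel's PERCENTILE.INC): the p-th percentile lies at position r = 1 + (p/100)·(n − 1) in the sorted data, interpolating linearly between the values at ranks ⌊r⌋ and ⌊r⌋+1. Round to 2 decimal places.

Sorted: 98, 100, 103, 104, 105, 107, 110, 118, 119, 125, 127, 129, 130, 140, 146, 150, 156, 158, 163, 164.
n = 20.
P20: r = 4.8; ranks 4–5 are 104, 105; interpolating gives 104.8.
P85: r = 17.15; ranks 17–18 are 156, 158; interpolating gives 156.3.
Difference: 156.3 − 104.8 = 51.5.

51.50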